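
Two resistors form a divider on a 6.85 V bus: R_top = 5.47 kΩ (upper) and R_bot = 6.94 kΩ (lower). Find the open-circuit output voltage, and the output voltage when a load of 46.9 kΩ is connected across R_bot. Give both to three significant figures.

Unloaded: 3.83 V; loaded: 3.60 V

Open-circuit: V = 6.85 × 6.94/(5.47 + 6.94) = 3.83 V.
With the load, R_bot becomes R_bot‖R_L = 6.045 kΩ, so V = 6.85 × 6.045/11.52 = 3.60 V.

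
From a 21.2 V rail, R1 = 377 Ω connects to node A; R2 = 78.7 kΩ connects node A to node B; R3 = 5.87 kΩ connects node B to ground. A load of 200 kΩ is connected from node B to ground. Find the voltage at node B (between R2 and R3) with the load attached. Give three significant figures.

V ≈ 1.43 V

At node B, R3 is in parallel with the load: R3‖R_L = 5703 Ω.
Below node A the resistance is R2 + (R3‖R_L) = 84400 Ω, so V_A = 21.2 × 84400/84780 = 21.11 V.
Then V_B = V_A × (R3‖R_L)/(R2 + R3‖R_L) = 21.11 × 5703/84400 = 1.43 V.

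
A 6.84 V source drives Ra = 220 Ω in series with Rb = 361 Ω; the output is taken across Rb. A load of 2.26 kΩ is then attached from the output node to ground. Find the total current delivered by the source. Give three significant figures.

I ≈ 12.9 mA

Rb‖R_L = 311.3 Ω, so the source sees Ra + Rb‖R_L = 531.3 Ω.
I = 6.84 V / 531.3 Ω = 12.9 mA.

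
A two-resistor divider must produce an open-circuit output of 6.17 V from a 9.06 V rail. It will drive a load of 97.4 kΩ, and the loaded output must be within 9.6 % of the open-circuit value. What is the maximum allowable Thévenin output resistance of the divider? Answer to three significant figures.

R_th ≤ 10.3 kΩ

Loading drop = R_th/(R_th + R_L) ≤ 0.0960, so R_th ≤ R_L · ε/(1−ε) = 97.4 kΩ × 0.0960/0.9040 = 10.3 kΩ.
(Any R1, R2 with R2/(R1+R2) = 0.681 and R1‖R2 ≤ 10.3 kΩ will meet the spec.)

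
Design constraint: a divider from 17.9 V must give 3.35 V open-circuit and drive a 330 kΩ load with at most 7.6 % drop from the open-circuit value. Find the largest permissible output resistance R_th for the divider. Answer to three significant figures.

Loading drop = R_th/(R_th + R_L) ≤ 0.0760, so R_th ≤ R_L · ε/(1−ε) = 330 kΩ × 0.0760/0.9240 = 27.1 kΩ.

R_th ≤ 27.1 kΩ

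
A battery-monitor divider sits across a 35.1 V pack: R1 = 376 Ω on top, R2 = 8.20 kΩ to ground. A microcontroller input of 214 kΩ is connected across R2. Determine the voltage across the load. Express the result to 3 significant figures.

V_out ≈ 33.5 V

The load sits in parallel with R2: R2‖R_L = (8200 × 214000) / (8200 + 214000) = 7897 Ω.
V_out = 35.1 × 7897 / (376 + 7897) = 35.1 × 7897/8273 = 33.5 V.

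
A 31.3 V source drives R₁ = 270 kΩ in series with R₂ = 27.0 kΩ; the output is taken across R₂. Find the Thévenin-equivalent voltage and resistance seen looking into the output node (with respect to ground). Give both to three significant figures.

V_th is the open-circuit tap voltage: 31.3 × 27.0/(270 + 27.0) = 2.85 V.
With the supply zeroed, R₁ and R₂ appear in parallel from the tap: R_th = R₁‖R₂ = (270 × 27.0)/297.0 = 24.5 kΩ.

V_th = 2.85 V, R_th = 24.5 kΩ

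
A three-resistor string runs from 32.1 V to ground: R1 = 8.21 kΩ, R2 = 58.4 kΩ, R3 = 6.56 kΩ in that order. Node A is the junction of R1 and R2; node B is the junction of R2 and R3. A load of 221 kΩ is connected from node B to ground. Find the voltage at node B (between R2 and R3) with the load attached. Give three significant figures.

V ≈ 2.80 V

At node B, R3 is in parallel with the load: R3‖R_L = 6.371 kΩ.
Below node A the resistance is R2 + (R3‖R_L) = 64.77 kΩ, so V_A = 32.1 × 64.77/72.98 = 28.49 V.
Then V_B = V_A × (R3‖R_L)/(R2 + R3‖R_L) = 28.49 × 6.371/64.77 = 2.80 V.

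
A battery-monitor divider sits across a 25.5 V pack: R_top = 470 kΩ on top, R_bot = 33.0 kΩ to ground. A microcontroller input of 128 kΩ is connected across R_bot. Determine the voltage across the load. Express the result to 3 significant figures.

The load sits in parallel with R_bot: R_bot‖R_L = (33.0 × 128) / (33.0 + 128) = 26.24 kΩ.
V_out = 25.5 × 26.24 / (470 + 26.24) = 25.5 × 26.24/496.2 = 1.35 V.

V_out ≈ 1.35 V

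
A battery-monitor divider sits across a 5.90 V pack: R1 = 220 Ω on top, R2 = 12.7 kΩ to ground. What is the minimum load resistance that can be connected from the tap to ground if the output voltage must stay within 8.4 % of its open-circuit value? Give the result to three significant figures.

R_L(min) ≈ 2.36 kΩ

Output resistance R_th = R1‖R2 = (220 × 12700)/12920 = 216.3 Ω.
The fractional drop is R_th/(R_th + R_L); requiring this ≤ 0.0840 gives R_L ≥ R_th(1/0.0840 − 1) = 216.3 × 10.90 = 2.36 kΩ.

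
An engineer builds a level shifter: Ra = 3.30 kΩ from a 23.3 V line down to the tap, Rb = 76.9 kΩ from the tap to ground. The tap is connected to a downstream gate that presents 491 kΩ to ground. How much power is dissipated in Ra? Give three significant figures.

P ≈ 0.368 mW

Total resistance from the source is Ra + (Rb‖R_L) = 69.79 kΩ, so I = 23.3/69.79 kΩ = 0.3339 mA.
P = I²·Ra = (0.3339 mA)² × 3.30 kΩ = 0.368 mW.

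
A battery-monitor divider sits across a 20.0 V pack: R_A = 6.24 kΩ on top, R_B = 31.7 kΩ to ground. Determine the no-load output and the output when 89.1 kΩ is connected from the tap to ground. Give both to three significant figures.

Open-circuit: V = 20.0 × 31.7/(6.24 + 31.7) = 16.7 V.
With the load, R_B becomes R_B‖R_L = 23.38 kΩ, so V = 20.0 × 23.38/29.62 = 15.8 V.

Unloaded: 16.7 V; loaded: 15.8 V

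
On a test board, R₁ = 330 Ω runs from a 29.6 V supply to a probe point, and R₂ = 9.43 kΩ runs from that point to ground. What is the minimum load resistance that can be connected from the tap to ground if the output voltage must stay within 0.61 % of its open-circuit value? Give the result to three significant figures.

R_L(min) ≈ 52.0 kΩ

Output resistance R_th = R₁‖R₂ = (330 × 9430)/9760 = 318.8 Ω.
The fractional drop is R_th/(R_th + R_L); requiring this ≤ 0.00610 gives R_L ≥ R_th(1/0.00610 − 1) = 318.8 × 162.9 = 52.0 kΩ.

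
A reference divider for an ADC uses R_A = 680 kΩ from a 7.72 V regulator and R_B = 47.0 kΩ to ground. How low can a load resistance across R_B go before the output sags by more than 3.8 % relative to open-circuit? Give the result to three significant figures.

R_L(min) ≈ 1.11 MΩ

Output resistance R_th = R_A‖R_B = (680 × 47.0)/727.0 = 43.96 kΩ.
The fractional drop is R_th/(R_th + R_L); requiring this ≤ 0.0380 gives R_L ≥ R_th(1/0.0380 − 1) = 43.96 × 25.32 = 1.11 MΩ.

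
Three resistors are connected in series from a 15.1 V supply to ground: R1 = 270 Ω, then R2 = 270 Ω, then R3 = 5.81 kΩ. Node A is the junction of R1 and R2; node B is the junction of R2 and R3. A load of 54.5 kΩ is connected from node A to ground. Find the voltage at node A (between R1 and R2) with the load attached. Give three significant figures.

V ≈ 14.4 V

Below node A the series string R2+R3 = 6080 Ω sits in parallel with the 54500 Ω load: 5470 Ω.
V_A = 15.1 × 5470/(270 + 5470) = 14.4 V.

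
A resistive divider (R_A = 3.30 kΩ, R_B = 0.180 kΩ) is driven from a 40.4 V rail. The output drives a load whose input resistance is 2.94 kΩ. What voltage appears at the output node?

The load sits in parallel with R_B: R_B‖R_L = (180 × 2940) / (180 + 2940) = 169.6 Ω.
V_out = 40.4 × 169.6 / (3300 + 169.6) = 40.4 × 169.6/3470 = 1.97 V.
(Unloaded it would have been 2.09 V.)

V_out ≈ 1.97 V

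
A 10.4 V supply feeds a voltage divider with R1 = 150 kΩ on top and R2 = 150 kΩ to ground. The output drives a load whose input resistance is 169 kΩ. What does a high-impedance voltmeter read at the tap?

V_out ≈ 3.60 V

The load sits in parallel with R2: R2‖R_L = (150 × 169) / (150 + 169) = 79.47 kΩ.
V_out = 10.4 × 79.47 / (150 + 79.47) = 10.4 × 79.47/229.5 = 3.60 V.
(Unloaded it would have been 5.20 V.)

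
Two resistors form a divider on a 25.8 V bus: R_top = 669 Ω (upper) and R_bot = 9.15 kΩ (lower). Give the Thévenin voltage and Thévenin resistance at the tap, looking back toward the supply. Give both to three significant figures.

V_th = 24.0 V, R_th = 623 Ω

V_th is the open-circuit tap voltage: 25.8 × 9150/(669 + 9150) = 24.0 V.
With the supply zeroed, R_top and R_bot appear in parallel from the tap: R_th = R_top‖R_bot = (669 × 9150)/9819 = 623 Ω.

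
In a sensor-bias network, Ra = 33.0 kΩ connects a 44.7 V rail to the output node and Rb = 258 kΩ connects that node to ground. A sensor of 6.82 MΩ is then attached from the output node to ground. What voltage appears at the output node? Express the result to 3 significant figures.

The load sits in parallel with Rb: Rb‖R_L = (258 × 6820) / (258 + 6820) = 248.6 kΩ.
V_out = 44.7 × 248.6 / (33.0 + 248.6) = 44.7 × 248.6/281.6 = 39.5 V.
(Unloaded it would have been 39.6 V.)

V_out ≈ 39.5 V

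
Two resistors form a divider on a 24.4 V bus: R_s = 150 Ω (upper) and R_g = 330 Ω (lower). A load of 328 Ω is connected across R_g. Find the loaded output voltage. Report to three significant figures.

The load sits in parallel with R_g: R_g‖R_L = (330 × 328) / (330 + 328) = 164.5 Ω.
V_out = 24.4 × 164.5 / (150 + 164.5) = 24.4 × 164.5/314.5 = 12.8 V.
(Unloaded it would have been 16.8 V.)

V_out ≈ 12.8 V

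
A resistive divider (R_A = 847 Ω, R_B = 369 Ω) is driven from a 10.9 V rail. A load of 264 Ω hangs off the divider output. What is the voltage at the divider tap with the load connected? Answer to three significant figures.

V_out ≈ 1.68 V

The load sits in parallel with R_B: R_B‖R_L = (369 × 264) / (369 + 264) = 153.9 Ω.
V_out = 10.9 × 153.9 / (847 + 153.9) = 10.9 × 153.9/1001 = 1.68 V.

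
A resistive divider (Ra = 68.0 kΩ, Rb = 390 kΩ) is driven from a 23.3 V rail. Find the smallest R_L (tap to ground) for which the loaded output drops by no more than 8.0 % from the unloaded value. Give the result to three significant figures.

R_L(min) ≈ 666 kΩ

Output resistance R_th = Ra‖Rb = (68.0 × 390)/458.0 = 57.90 kΩ.
The fractional drop is R_th/(R_th + R_L); requiring this ≤ 0.0800 gives R_L ≥ R_th(1/0.0800 − 1) = 57.90 × 11.50 = 666 kΩ.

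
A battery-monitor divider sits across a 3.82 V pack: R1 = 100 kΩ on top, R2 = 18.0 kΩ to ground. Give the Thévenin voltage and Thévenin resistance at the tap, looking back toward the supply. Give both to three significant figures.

V_th = 0.583 V, R_th = 15.3 kΩ

V_th is the open-circuit tap voltage: 3.82 × 18.0/(100 + 18.0) = 0.583 V.
With the supply zeroed, R1 and R2 appear in parallel from the tap: R_th = R1‖R2 = (100 × 18.0)/118.0 = 15.3 kΩ.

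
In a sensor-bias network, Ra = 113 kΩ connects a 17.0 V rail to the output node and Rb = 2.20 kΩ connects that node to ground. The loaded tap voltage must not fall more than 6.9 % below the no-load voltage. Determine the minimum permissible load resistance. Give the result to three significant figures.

Output resistance R_th = Ra‖Rb = (113 × 2.20)/115.2 = 2.158 kΩ.
The fractional drop is R_th/(R_th + R_L); requiring this ≤ 0.0690 gives R_L ≥ R_th(1/0.0690 − 1) = 2.158 × 13.49 = 29.1 kΩ.

R_L(min) ≈ 29.1 kΩ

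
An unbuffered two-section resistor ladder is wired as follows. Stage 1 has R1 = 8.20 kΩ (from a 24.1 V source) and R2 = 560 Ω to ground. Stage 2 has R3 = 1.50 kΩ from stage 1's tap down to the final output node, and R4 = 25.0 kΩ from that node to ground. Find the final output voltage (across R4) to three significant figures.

V_out ≈ 1.43 V

Stage 2 presents R3+R4 = 26500 Ω as a load on stage 1's tap.
Stage 1's lower leg becomes R2‖(R3+R4) = 548.4 Ω, so V_mid = 24.1 × 548.4/8748 = 1.511 V.
Stage 2 is itself unloaded: V_out = V_mid × R4/(R3+R4) = 1.511 × 25000/26500 = 1.43 V.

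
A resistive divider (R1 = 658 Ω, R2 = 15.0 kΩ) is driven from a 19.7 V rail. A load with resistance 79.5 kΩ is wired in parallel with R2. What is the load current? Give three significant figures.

I_L ≈ 0.236 mA

R2‖R_L = 12620 Ω; V_out = 19.7 × 12620/13280 = 18.72 V.
I_L = V_out / R_L = 18.72 / 79.5 kΩ = 0.236 mA.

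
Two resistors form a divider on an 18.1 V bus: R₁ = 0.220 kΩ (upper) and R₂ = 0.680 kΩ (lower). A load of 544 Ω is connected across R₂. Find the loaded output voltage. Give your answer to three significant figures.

V_out ≈ 10.5 V

The load sits in parallel with R₂: R₂‖R_L = (680 × 544) / (680 + 544) = 302.2 Ω.
V_out = 18.1 × 302.2 / (220 + 302.2) = 18.1 × 302.2/522.2 = 10.5 V.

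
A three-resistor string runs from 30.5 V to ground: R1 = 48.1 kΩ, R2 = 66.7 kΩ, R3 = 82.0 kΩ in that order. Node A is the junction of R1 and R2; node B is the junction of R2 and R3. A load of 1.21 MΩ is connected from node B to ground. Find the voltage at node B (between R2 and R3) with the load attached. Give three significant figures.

V ≈ 12.2 V

At node B, R3 is in parallel with the load: R3‖R_L = 76.80 kΩ.
Below node A the resistance is R2 + (R3‖R_L) = 143.5 kΩ, so V_A = 30.5 × 143.5/191.6 = 22.84 V.
Then V_B = V_A × (R3‖R_L)/(R2 + R3‖R_L) = 22.84 × 76.80/143.5 = 12.2 V.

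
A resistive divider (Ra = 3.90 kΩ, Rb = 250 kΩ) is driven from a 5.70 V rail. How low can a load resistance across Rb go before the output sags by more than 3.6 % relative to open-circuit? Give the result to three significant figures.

R_L(min) ≈ 103 kΩ

Output resistance R_th = Ra‖Rb = (3.90 × 250)/253.9 = 3.840 kΩ.
The fractional drop is R_th/(R_th + R_L); requiring this ≤ 0.0360 gives R_L ≥ R_th(1/0.0360 − 1) = 3.840 × 26.78 = 103 kΩ.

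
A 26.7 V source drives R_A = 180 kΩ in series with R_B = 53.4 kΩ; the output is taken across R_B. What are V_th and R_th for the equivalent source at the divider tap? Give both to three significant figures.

V_th is the open-circuit tap voltage: 26.7 × 53.4/(180 + 53.4) = 6.11 V.
With the supply zeroed, R_A and R_B appear in parallel from the tap: R_th = R_A‖R_B = (180 × 53.4)/233.4 = 41.2 kΩ.

V_th = 6.11 V, R_th = 41.2 kΩ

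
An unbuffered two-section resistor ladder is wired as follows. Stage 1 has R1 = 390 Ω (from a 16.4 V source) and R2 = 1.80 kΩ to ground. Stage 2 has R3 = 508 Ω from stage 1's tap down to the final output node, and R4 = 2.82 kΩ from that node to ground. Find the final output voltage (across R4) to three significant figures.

V_out ≈ 10.4 V

Stage 2 presents R3+R4 = 3328 Ω as a load on stage 1's tap.
Stage 1's lower leg becomes R2‖(R3+R4) = 1168 Ω, so V_mid = 16.4 × 1168/1558 = 12.30 V.
Stage 2 is itself unloaded: V_out = V_mid × R4/(R3+R4) = 12.30 × 2820/3328 = 10.4 V.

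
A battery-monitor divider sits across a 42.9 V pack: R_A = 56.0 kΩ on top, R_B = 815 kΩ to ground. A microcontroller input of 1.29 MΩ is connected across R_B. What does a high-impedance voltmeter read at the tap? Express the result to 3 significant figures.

The load sits in parallel with R_B: R_B‖R_L = (815 × 1290) / (815 + 1290) = 499.5 kΩ.
V_out = 42.9 × 499.5 / (56.0 + 499.5) = 42.9 × 499.5/555.5 = 38.6 V.

V_out ≈ 38.6 V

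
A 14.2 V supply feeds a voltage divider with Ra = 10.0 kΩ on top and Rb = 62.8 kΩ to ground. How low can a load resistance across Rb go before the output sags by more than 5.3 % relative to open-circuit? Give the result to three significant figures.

R_L(min) ≈ 154 kΩ

Output resistance R_th = Ra‖Rb = (10.0 × 62.8)/72.80 = 8.626 kΩ.
The fractional drop is R_th/(R_th + R_L); requiring this ≤ 0.0530 gives R_L ≥ R_th(1/0.0530 − 1) = 8.626 × 17.87 = 154 kΩ.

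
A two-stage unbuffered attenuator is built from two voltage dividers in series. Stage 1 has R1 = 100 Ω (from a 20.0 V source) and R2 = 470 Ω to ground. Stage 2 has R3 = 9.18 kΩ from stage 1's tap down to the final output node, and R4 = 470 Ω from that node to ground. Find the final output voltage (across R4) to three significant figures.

V_out ≈ 0.796 V

Stage 2 presents R3+R4 = 9650 Ω as a load on stage 1's tap.
Stage 1's lower leg becomes R2‖(R3+R4) = 448.2 Ω, so V_mid = 20.0 × 448.2/548.2 = 16.35 V.
Stage 2 is itself unloaded: V_out = V_mid × R4/(R3+R4) = 16.35 × 470/9650 = 0.796 V.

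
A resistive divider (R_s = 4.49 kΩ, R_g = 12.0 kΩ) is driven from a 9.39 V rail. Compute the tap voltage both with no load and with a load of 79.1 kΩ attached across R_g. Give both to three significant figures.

Unloaded: 6.83 V; loaded: 6.56 V

Open-circuit: V = 9.39 × 12.0/(4.49 + 12.0) = 6.83 V.
With the load, R_g becomes R_g‖R_L = 10.42 kΩ, so V = 9.39 × 10.42/14.91 = 6.56 V.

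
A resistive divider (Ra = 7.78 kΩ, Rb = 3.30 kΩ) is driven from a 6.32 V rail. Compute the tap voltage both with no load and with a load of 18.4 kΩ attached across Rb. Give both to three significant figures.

Open-circuit: V = 6.32 × 3.30/(7.78 + 3.30) = 1.88 V.
With the load, Rb becomes Rb‖R_L = 2.798 kΩ, so V = 6.32 × 2.798/10.58 = 1.67 V.

Unloaded: 1.88 V; loaded: 1.67 V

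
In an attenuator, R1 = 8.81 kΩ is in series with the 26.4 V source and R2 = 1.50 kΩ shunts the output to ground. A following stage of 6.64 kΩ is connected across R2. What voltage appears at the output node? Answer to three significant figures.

V_out ≈ 3.22 V

The load sits in parallel with R2: R2‖R_L = (1.50 × 6.64) / (1.50 + 6.64) = 1.224 kΩ.
V_out = 26.4 × 1.224 / (8.81 + 1.224) = 26.4 × 1.224/10.03 = 3.22 V.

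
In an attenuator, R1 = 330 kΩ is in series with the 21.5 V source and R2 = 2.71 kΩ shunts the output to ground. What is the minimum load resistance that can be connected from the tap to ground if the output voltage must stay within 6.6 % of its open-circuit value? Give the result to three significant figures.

Output resistance R_th = R1‖R2 = (330 × 2.71)/332.7 = 2.688 kΩ.
The fractional drop is R_th/(R_th + R_L); requiring this ≤ 0.0660 gives R_L ≥ R_th(1/0.0660 − 1) = 2.688 × 14.15 = 38.0 kΩ.

R_L(min) ≈ 38.0 kΩ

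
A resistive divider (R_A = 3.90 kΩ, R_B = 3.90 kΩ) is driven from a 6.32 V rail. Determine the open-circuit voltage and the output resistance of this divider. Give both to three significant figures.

V_th is the open-circuit tap voltage: 6.32 × 3.90/(3.90 + 3.90) = 3.16 V.
With the supply zeroed, R_A and R_B appear in parallel from the tap: R_th = R_A‖R_B = (3.90 × 3.90)/7.800 = 1.95 kΩ.

V_th = 3.16 V, R_th = 1.95 kΩ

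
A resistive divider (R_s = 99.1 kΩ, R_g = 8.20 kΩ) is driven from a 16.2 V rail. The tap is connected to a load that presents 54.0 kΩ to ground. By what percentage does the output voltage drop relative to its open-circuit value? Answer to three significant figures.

12.3 %

Unloaded V = 16.2 × 8.20/107.3 = 1.2380 V.
Loaded: R_g‖R_L = 7.119 kΩ, giving V = 16.2 × 7.119/106.2 = 1.0858 V.
Drop = (1.2380 − 1.0858) / 1.2380 = 12.3 %.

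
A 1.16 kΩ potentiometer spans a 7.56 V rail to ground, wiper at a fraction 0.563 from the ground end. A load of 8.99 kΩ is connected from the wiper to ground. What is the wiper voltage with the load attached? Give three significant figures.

V ≈ 4.13 V

The wiper splits the pot into (1−α)R = 506.9 Ω above and αR = 653.1 Ω below.
Lower section ‖ load = 608.8 Ω.
V_wiper = 7.56 × 608.8/(506.9 + 608.8) = 4.13 V.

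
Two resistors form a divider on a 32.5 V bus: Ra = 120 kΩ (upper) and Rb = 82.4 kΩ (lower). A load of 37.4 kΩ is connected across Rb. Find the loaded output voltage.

The load sits in parallel with Rb: Rb‖R_L = (82.4 × 37.4) / (82.4 + 37.4) = 25.72 kΩ.
V_out = 32.5 × 25.72 / (120 + 25.72) = 32.5 × 25.72/145.7 = 5.74 V.
(Unloaded it would have been 13.2 V.)

V_out ≈ 5.74 V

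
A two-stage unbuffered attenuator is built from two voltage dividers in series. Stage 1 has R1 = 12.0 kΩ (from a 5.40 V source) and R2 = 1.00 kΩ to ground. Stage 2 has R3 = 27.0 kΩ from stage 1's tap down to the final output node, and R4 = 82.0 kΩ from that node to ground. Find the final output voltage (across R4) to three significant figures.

Stage 2 presents R3+R4 = 109.0 kΩ as a load on stage 1's tap.
Stage 1's lower leg becomes R2‖(R3+R4) = 0.9909 kΩ, so V_mid = 5.40 × 0.9909/12.99 = 0.4119 V.
Stage 2 is itself unloaded: V_out = V_mid × R4/(R3+R4) = 0.4119 × 82.0/109.0 = 0.310 V.

V_out ≈ 0.310 V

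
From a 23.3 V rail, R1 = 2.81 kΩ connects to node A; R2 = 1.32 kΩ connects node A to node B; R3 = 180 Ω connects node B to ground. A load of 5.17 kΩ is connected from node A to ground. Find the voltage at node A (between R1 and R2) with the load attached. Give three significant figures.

V ≈ 6.82 V

Below node A the series string R2+R3 = 1500 Ω sits in parallel with the 5170 Ω load: 1163 Ω.
V_A = 23.3 × 1163/(2810 + 1163) = 6.82 V.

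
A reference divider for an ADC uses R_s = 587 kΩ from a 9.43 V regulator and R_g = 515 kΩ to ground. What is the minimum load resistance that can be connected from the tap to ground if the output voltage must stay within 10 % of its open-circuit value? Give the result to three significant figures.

R_L(min) ≈ 2.47 MΩ

Output resistance R_th = R_s‖R_g = (587 × 515)/1102 = 274.3 kΩ.
The fractional drop is R_th/(R_th + R_L); requiring this ≤ 0.100 gives R_L ≥ R_th(1/0.100 − 1) = 274.3 × 9.000 = 2.47 MΩ.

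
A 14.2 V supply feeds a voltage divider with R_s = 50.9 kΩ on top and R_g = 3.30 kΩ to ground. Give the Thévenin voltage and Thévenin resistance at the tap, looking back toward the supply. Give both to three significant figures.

V_th = 0.865 V, R_th = 3.10 kΩ

V_th is the open-circuit tap voltage: 14.2 × 3.30/(50.9 + 3.30) = 0.865 V.
With the supply zeroed, R_s and R_g appear in parallel from the tap: R_th = R_s‖R_g = (50.9 × 3.30)/54.20 = 3.10 kΩ.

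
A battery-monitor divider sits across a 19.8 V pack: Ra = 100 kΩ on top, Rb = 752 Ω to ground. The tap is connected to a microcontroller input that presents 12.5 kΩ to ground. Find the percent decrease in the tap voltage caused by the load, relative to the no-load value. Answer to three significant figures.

5.63 %

The divider's output (Thévenin) resistance is Ra‖Rb = 746.4 Ω.
Fractional drop under load = R_th/(R_th + R_L) = 746.4 / (746.4 + 12500) = 0.05635.
So the output falls by 5.63 %.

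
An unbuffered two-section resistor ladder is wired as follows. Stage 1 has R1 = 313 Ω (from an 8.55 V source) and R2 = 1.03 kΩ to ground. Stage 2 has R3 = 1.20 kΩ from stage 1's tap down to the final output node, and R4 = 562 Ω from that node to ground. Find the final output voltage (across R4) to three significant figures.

V_out ≈ 1.84 V

Stage 2 presents R3+R4 = 1762 Ω as a load on stage 1's tap.
Stage 1's lower leg becomes R2‖(R3+R4) = 650.0 Ω, so V_mid = 8.55 × 650.0/963.0 = 5.771 V.
Stage 2 is itself unloaded: V_out = V_mid × R4/(R3+R4) = 5.771 × 562/1762 = 1.84 V.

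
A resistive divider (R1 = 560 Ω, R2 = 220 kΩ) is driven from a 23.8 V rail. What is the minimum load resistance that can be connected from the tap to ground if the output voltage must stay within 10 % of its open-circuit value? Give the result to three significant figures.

Output resistance R_th = R1‖R2 = (560 × 220000)/220600 = 558.6 Ω.
The fractional drop is R_th/(R_th + R_L); requiring this ≤ 0.100 gives R_L ≥ R_th(1/0.100 − 1) = 558.6 × 9.000 = 5.03 kΩ.

R_L(min) ≈ 5.03 kΩ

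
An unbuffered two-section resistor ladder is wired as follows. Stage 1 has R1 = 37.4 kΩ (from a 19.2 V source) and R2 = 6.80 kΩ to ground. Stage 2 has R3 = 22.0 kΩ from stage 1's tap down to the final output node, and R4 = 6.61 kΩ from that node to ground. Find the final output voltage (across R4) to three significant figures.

Stage 2 presents R3+R4 = 28.61 kΩ as a load on stage 1's tap.
Stage 1's lower leg becomes R2‖(R3+R4) = 5.494 kΩ, so V_mid = 19.2 × 5.494/42.89 = 2.459 V.
Stage 2 is itself unloaded: V_out = V_mid × R4/(R3+R4) = 2.459 × 6.61/28.61 = 0.568 V.

V_out ≈ 0.568 V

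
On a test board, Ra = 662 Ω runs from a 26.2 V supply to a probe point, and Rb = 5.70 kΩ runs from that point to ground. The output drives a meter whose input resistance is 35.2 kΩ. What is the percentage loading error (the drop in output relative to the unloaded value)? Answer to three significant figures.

The divider's output (Thévenin) resistance is Ra‖Rb = 593.1 Ω.
Fractional drop under load = R_th/(R_th + R_L) = 593.1 / (593.1 + 35200) = 0.01657.
So the output falls by 1.66 %.

1.66 %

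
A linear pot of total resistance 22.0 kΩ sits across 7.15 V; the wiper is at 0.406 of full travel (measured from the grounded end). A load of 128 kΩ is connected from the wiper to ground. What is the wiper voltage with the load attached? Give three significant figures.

V ≈ 2.79 V

The wiper splits the pot into (1−α)R = 13.07 kΩ above and αR = 8.932 kΩ below.
Lower section ‖ load = 8.349 kΩ.
V_wiper = 7.15 × 8.349/(13.07 + 8.349) = 2.79 V.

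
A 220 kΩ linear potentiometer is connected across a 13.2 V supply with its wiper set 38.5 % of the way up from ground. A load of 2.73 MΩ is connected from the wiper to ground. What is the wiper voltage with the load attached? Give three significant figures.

V ≈ 4.99 V

The wiper splits the pot into (1−α)R = 135.3 kΩ above and αR = 84.70 kΩ below.
Lower section ‖ load = 82.15 kΩ.
V_wiper = 13.2 × 82.15/(135.3 + 82.15) = 4.99 V.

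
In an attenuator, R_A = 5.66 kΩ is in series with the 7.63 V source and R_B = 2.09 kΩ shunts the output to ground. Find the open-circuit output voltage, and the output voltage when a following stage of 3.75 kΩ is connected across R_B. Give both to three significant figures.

Unloaded: 2.06 V; loaded: 1.46 V

Open-circuit: V = 7.63 × 2.09/(5.66 + 2.09) = 2.06 V.
With the load, R_B becomes R_B‖R_L = 1.342 kΩ, so V = 7.63 × 1.342/7.002 = 1.46 V.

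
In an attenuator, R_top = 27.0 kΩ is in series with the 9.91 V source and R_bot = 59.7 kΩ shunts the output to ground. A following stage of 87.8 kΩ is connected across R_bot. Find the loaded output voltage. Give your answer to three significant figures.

The load sits in parallel with R_bot: R_bot‖R_L = (59.7 × 87.8) / (59.7 + 87.8) = 35.54 kΩ.
V_out = 9.91 × 35.54 / (27.0 + 35.54) = 9.91 × 35.54/62.54 = 5.63 V.

V_out ≈ 5.63 V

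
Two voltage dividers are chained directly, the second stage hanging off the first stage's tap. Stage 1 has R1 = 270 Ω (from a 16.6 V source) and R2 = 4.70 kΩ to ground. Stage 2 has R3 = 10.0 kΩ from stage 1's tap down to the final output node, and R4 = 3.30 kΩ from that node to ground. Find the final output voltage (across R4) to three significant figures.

Stage 2 presents R3+R4 = 13300 Ω as a load on stage 1's tap.
Stage 1's lower leg becomes R2‖(R3+R4) = 3473 Ω, so V_mid = 16.6 × 3473/3743 = 15.40 V.
Stage 2 is itself unloaded: V_out = V_mid × R4/(R3+R4) = 15.40 × 3300/13300 = 3.82 V.

V_out ≈ 3.82 V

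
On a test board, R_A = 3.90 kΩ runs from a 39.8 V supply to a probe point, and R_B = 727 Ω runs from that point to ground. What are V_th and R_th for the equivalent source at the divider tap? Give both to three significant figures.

V_th is the open-circuit tap voltage: 39.8 × 727/(3900 + 727) = 6.25 V.
With the supply zeroed, R_A and R_B appear in parallel from the tap: R_th = R_A‖R_B = (3900 × 727)/4627 = 613 Ω.

V_th = 6.25 V, R_th = 613 Ω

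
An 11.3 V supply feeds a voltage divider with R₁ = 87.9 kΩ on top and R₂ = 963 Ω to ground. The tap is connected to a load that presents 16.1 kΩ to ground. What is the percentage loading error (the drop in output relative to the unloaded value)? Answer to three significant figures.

The divider's output (Thévenin) resistance is R₁‖R₂ = 952.6 Ω.
Fractional drop under load = R_th/(R_th + R_L) = 952.6 / (952.6 + 16100) = 0.05586.
So the output falls by 5.59 %.

5.59 %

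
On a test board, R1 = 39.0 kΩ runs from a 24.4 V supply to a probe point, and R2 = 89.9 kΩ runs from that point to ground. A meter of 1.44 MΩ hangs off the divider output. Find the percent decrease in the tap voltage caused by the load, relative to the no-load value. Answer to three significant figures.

The divider's output (Thévenin) resistance is R1‖R2 = 27.20 kΩ.
Fractional drop under load = R_th/(R_th + R_L) = 27.20 / (27.20 + 1440) = 0.01854.
So the output falls by 1.85 %.

1.85 %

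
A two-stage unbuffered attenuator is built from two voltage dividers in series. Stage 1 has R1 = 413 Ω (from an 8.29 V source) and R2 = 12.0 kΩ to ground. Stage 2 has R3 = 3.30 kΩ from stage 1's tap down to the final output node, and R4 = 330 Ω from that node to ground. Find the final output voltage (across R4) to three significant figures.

V_out ≈ 0.656 V

Stage 2 presents R3+R4 = 3630 Ω as a load on stage 1's tap.
Stage 1's lower leg becomes R2‖(R3+R4) = 2787 Ω, so V_mid = 8.29 × 2787/3200 = 7.220 V.
Stage 2 is itself unloaded: V_out = V_mid × R4/(R3+R4) = 7.220 × 330/3630 = 0.656 V.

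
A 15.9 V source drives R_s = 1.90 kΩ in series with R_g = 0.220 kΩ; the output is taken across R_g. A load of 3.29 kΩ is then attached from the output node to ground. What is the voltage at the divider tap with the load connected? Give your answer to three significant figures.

The load sits in parallel with R_g: R_g‖R_L = (220 × 3290) / (220 + 3290) = 206.2 Ω.
V_out = 15.9 × 206.2 / (1900 + 206.2) = 15.9 × 206.2/2106 = 1.56 V.

V_out ≈ 1.56 V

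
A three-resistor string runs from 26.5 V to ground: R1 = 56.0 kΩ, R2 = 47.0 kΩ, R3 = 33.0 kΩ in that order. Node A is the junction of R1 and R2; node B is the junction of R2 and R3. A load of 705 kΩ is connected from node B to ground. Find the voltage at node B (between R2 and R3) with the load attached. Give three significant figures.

V ≈ 6.21 V

At node B, R3 is in parallel with the load: R3‖R_L = 31.52 kΩ.
Below node A the resistance is R2 + (R3‖R_L) = 78.52 kΩ, so V_A = 26.5 × 78.52/134.5 = 15.47 V.
Then V_B = V_A × (R3‖R_L)/(R2 + R3‖R_L) = 15.47 × 31.52/78.52 = 6.21 V.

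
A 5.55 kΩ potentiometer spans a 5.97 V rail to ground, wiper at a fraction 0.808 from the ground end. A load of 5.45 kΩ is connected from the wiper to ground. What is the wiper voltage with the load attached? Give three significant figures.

The wiper splits the pot into (1−α)R = 1.066 kΩ above and αR = 4.484 kΩ below.
Lower section ‖ load = 2.460 kΩ.
V_wiper = 5.97 × 2.460/(1.066 + 2.460) = 4.17 V.

V ≈ 4.17 V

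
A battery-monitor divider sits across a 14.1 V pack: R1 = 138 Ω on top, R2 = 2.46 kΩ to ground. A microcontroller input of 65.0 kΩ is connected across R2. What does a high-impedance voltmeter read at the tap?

The load sits in parallel with R2: R2‖R_L = (2460 × 65000) / (2460 + 65000) = 2370 Ω.
V_out = 14.1 × 2370 / (138 + 2370) = 14.1 × 2370/2508 = 13.3 V.

V_out ≈ 13.3 V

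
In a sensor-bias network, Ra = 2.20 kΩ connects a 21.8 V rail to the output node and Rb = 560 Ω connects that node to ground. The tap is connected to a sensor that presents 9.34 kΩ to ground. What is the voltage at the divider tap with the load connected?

V_out ≈ 4.22 V

The load sits in parallel with Rb: Rb‖R_L = (560 × 9340) / (560 + 9340) = 528.3 Ω.
V_out = 21.8 × 528.3 / (2200 + 528.3) = 21.8 × 528.3/2728 = 4.22 V.
(Unloaded it would have been 4.42 V.)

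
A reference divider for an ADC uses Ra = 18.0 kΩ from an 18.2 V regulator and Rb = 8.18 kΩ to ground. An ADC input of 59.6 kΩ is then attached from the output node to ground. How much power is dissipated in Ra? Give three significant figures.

P ≈ 9.39 mW

Total resistance from the source is Ra + (Rb‖R_L) = 25.19 kΩ, so I = 18.2/25.19 kΩ = 0.7224 mA.
P = I²·Ra = (0.7224 mA)² × 18.0 kΩ = 9.39 mW.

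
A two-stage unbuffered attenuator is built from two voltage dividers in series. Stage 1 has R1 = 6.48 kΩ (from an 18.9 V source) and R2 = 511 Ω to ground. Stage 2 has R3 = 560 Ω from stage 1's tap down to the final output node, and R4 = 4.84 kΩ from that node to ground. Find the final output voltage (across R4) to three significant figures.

V_out ≈ 1.14 V

Stage 2 presents R3+R4 = 5400 Ω as a load on stage 1's tap.
Stage 1's lower leg becomes R2‖(R3+R4) = 466.8 Ω, so V_mid = 18.9 × 466.8/6947 = 1.270 V.
Stage 2 is itself unloaded: V_out = V_mid × R4/(R3+R4) = 1.270 × 4840/5400 = 1.14 V.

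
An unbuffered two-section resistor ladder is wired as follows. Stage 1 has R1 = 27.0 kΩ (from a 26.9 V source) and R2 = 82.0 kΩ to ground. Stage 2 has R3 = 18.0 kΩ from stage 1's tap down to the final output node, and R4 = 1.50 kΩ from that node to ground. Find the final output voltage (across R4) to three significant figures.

V_out ≈ 0.762 V

Stage 2 presents R3+R4 = 19.50 kΩ as a load on stage 1's tap.
Stage 1's lower leg becomes R2‖(R3+R4) = 15.75 kΩ, so V_mid = 26.9 × 15.75/42.75 = 9.912 V.
Stage 2 is itself unloaded: V_out = V_mid × R4/(R3+R4) = 9.912 × 1.50/19.50 = 0.762 V.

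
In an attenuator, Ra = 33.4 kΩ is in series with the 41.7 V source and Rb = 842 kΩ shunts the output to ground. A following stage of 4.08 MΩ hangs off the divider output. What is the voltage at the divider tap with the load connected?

V_out ≈ 39.8 V

The load sits in parallel with Rb: Rb‖R_L = (842 × 4080) / (842 + 4080) = 698.0 kΩ.
V_out = 41.7 × 698.0 / (33.4 + 698.0) = 41.7 × 698.0/731.4 = 39.8 V.
(Unloaded it would have been 40.1 V.)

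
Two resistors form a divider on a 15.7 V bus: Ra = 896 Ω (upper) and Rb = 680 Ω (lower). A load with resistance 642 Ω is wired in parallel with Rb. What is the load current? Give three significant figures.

Rb‖R_L = 330.2 Ω; V_out = 15.7 × 330.2/1226 = 4.228 V.
I_L = V_out / R_L = 4.228 / 642 Ω = 6.59 mA.

I_L ≈ 6.59 mA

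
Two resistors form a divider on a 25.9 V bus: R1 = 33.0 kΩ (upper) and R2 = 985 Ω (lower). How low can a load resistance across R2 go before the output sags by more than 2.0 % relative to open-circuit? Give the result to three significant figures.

Output resistance R_th = R1‖R2 = (33000 × 985)/33980 = 956.5 Ω.
The fractional drop is R_th/(R_th + R_L); requiring this ≤ 0.0200 gives R_L ≥ R_th(1/0.0200 − 1) = 956.5 × 49.00 = 46.9 kΩ.

R_L(min) ≈ 46.9 kΩ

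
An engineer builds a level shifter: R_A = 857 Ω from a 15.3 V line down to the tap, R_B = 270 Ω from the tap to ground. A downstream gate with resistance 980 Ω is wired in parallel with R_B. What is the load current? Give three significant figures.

R_B‖R_L = 211.7 Ω; V_out = 15.3 × 211.7/1069 = 3.031 V.
I_L = V_out / R_L = 3.031 / 980 Ω = 3.09 mA.

I_L ≈ 3.09 mA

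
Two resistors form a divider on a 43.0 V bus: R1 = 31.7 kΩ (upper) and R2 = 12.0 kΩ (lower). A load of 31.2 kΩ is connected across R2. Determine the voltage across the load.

V_out ≈ 9.23 V

The load sits in parallel with R2: R2‖R_L = (12.0 × 31.2) / (12.0 + 31.2) = 8.667 kΩ.
V_out = 43.0 × 8.667 / (31.7 + 8.667) = 43.0 × 8.667/40.37 = 9.23 V.
(Unloaded it would have been 11.8 V.)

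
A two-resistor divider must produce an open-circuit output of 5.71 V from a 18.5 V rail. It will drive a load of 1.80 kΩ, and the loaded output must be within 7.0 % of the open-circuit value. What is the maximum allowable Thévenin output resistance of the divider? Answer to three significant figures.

Loading drop = R_th/(R_th + R_L) ≤ 0.0700, so R_th ≤ R_L · ε/(1−ε) = 1.80 kΩ × 0.0700/0.9300 = 135 Ω.

R_th ≤ 135 Ω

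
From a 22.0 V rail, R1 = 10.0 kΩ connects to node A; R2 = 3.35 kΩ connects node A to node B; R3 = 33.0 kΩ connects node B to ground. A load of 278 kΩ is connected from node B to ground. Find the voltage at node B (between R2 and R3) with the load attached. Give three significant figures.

At node B, R3 is in parallel with the load: R3‖R_L = 29.50 kΩ.
Below node A the resistance is R2 + (R3‖R_L) = 32.85 kΩ, so V_A = 22.0 × 32.85/42.85 = 16.87 V.
Then V_B = V_A × (R3‖R_L)/(R2 + R3‖R_L) = 16.87 × 29.50/32.85 = 15.1 V.

V ≈ 15.1 V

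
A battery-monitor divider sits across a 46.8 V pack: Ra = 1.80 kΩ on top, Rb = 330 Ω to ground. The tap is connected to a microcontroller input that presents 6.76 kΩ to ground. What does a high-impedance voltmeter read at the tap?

V_out ≈ 6.96 V

The load sits in parallel with Rb: Rb‖R_L = (330 × 6760) / (330 + 6760) = 314.6 Ω.
V_out = 46.8 × 314.6 / (1800 + 314.6) = 46.8 × 314.6/2115 = 6.96 V.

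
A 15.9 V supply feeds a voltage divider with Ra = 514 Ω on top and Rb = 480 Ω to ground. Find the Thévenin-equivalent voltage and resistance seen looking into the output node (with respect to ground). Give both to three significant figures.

V_th is the open-circuit tap voltage: 15.9 × 480/(514 + 480) = 7.68 V.
With the supply zeroed, Ra and Rb appear in parallel from the tap: R_th = Ra‖Rb = (514 × 480)/994.0 = 248 Ω.

V_th = 7.68 V, R_th = 248 Ω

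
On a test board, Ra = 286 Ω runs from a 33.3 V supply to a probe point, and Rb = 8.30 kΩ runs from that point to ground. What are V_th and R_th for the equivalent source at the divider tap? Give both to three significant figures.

V_th = 32.2 V, R_th = 276 Ω

V_th is the open-circuit tap voltage: 33.3 × 8300/(286 + 8300) = 32.2 V.
With the supply zeroed, Ra and Rb appear in parallel from the tap: R_th = Ra‖Rb = (286 × 8300)/8586 = 276 Ω.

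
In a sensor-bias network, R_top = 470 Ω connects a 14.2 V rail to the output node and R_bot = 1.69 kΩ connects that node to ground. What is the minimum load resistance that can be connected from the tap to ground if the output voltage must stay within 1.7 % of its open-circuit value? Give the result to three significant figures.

R_L(min) ≈ 21.3 kΩ

Output resistance R_th = R_top‖R_bot = (470 × 1690)/2160 = 367.7 Ω.
The fractional drop is R_th/(R_th + R_L); requiring this ≤ 0.0170 gives R_L ≥ R_th(1/0.0170 − 1) = 367.7 × 57.82 = 21.3 kΩ.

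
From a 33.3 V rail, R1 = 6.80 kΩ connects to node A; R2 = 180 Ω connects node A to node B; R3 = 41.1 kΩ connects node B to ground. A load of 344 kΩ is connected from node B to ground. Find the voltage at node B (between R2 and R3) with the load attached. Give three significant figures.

At node B, R3 is in parallel with the load: R3‖R_L = 36710 Ω.
Below node A the resistance is R2 + (R3‖R_L) = 36890 Ω, so V_A = 33.3 × 36890/43690 = 28.12 V.
Then V_B = V_A × (R3‖R_L)/(R2 + R3‖R_L) = 28.12 × 36710/36890 = 28.0 V.

V ≈ 28.0 V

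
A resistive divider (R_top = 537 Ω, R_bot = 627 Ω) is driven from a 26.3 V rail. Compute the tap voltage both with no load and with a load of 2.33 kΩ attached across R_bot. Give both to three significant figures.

Unloaded: 14.2 V; loaded: 12.6 V

Open-circuit: V = 26.3 × 627/(537 + 627) = 14.2 V.
With the load, R_bot becomes R_bot‖R_L = 494.1 Ω, so V = 26.3 × 494.1/1031 = 12.6 V.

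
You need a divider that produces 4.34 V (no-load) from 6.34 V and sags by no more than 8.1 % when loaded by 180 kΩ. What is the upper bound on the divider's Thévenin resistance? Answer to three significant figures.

R_th ≤ 15.9 kΩ

Loading drop = R_th/(R_th + R_L) ≤ 0.0810, so R_th ≤ R_L · ε/(1−ε) = 180 kΩ × 0.0810/0.9190 = 15.9 kΩ.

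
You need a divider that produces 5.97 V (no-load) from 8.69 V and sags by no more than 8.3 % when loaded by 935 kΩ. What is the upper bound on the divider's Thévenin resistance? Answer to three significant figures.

R_th ≤ 84.6 kΩ

Loading drop = R_th/(R_th + R_L) ≤ 0.0830, so R_th ≤ R_L · ε/(1−ε) = 935 kΩ × 0.0830/0.9170 = 84.6 kΩ.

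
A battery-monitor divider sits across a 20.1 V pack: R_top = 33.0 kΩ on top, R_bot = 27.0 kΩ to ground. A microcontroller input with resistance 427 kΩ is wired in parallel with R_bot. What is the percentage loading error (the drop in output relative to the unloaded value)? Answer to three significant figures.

The divider's output (Thévenin) resistance is R_top‖R_bot = 14.85 kΩ.
Fractional drop under load = R_th/(R_th + R_L) = 14.85 / (14.85 + 427) = 0.03361.
So the output falls by 3.36 %.

3.36 %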